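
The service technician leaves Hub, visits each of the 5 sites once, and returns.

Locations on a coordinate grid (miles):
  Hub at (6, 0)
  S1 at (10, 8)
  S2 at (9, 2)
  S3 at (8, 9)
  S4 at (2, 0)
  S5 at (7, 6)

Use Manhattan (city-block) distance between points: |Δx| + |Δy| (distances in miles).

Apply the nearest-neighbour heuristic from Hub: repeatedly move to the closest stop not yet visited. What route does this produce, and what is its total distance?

Hub → [S4:4 / S2:5 / S5:7 / S3:11 / S1:12] → S4 (4)
S4 → [S2:9 / S5:11 / S3:15 / S1:16] → S2 (9)
S2 → [S5:6 / S1:7 / S3:8] → S5 (6)
S5 → [S3:4 / S1:5] → S3 (4)
S3 → [S1:3] → S1 (3)
Return S1→Hub: 12.
Total = 4 + 9 + 6 + 4 + 3 + 12 = 38.

Total distance 38 miles via the nearest-neighbour route Hub → S4 → S2 → S5 → S3 → S1 → Hub.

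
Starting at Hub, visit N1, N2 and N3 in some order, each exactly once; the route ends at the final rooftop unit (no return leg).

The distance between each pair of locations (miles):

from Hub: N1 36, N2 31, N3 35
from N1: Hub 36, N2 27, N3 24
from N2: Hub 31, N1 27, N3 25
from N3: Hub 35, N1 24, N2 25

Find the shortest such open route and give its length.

80 miles — the minimum one-way total.

There are 3! = 6 possible orderings.
Hub → N1 → N2 → N3: 36+27+25 = 88
Hub → N1 → N3 → N2: 36+24+25 = 85
Hub → N2 → N1 → N3: 31+27+24 = 82
Hub → N2 → N3 → N1: 31+25+24 = 80
Hub → N3 → N1 → N2: 35+24+27 = 86
Hub → N3 → N2 → N1: 35+25+27 = 87
The minimum is 80.
One shortest path: Hub → N2 → N3 → N1.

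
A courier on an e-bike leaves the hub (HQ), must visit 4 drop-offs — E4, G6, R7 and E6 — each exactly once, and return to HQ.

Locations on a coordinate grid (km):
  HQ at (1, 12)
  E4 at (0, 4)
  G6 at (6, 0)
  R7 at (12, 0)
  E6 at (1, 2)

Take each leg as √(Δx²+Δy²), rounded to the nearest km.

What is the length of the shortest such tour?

Minimum total distance: 37 km.

HQ-E4-G6-R7-E6-HQ: 8+7+6+11+10 = 42
HQ-E4-G6-E6-R7-HQ: 8+7+5+11+16 = 47
HQ-E4-R7-G6-E6-HQ: 8+13+6+5+10 = 42
HQ-E4-R7-E6-G6-HQ: 8+13+11+5+13 = 50
HQ-E4-E6-G6-R7-HQ: 8+2+5+6+16 = 37
HQ-E4-E6-R7-G6-HQ: 8+2+11+6+13 = 40
HQ-G6-E4-R7-E6-HQ: 13+7+13+11+10 = 54
HQ-G6-E4-E6-R7-HQ: 13+7+2+11+16 = 49
HQ-G6-R7-E4-E6-HQ: 13+6+13+2+10 = 44
HQ-G6-E6-E4-R7-HQ: 13+5+2+13+16 = 49
HQ-R7-E4-G6-E6-HQ: 16+13+7+5+10 = 51
HQ-R7-G6-E4-E6-HQ: 16+6+7+2+10 = 41
The minimum is 37.
One optimal route: HQ → E4 → E6 → G6 → R7 → HQ (or its reverse).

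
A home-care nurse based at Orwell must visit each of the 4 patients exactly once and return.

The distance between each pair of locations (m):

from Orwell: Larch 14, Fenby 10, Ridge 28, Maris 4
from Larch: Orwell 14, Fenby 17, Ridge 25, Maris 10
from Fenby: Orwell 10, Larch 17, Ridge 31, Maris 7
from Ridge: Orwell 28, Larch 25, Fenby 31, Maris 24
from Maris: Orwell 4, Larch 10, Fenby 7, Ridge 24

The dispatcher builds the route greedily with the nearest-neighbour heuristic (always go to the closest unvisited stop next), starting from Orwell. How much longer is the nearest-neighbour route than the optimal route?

From Orwell: Maris=4, Fenby=10, Larch=14, Ridge=28 → choose Maris (4).
From Maris: Fenby=7, Larch=10, Ridge=24 → choose Fenby (7).
From Fenby: Larch=17, Ridge=31 → choose Larch (17).
From Larch: Ridge=25 → choose Ridge (25).
NN route Orwell → Maris → Fenby → Larch → Ridge → Orwell costs 81.
Optimal: Orwell → Larch → Ridge → Maris → Fenby → Orwell costs 80 (by enumerating all 12 distinct tours).
Excess = 81 − 80 = 1.

The nearest-neighbour route is 1 m longer than optimal.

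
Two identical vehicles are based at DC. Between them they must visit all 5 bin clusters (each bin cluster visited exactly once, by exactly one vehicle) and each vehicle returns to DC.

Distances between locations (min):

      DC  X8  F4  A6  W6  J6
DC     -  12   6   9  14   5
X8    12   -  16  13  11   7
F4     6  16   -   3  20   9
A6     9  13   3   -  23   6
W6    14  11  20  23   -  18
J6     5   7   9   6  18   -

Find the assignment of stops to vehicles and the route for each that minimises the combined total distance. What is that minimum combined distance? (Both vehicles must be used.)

There are 2^4 − 1 = 15 ways to divide the 5 stops into two non-empty groups. For each, the best each vehicle can do is its own shortest tour through its group:
  {X8} + {F4, A6, W6, J6}: 24 + 47 = 71
  {F4} + {X8, A6, W6, J6}: 12 + 47 = 59
  {X8, F4} + {A6, W6, J6}: 34 + 47 = 81
  {A6} + {X8, F4, W6, J6}: 18 + 47 = 65
  {X8, A6} + {F4, W6, J6}: 34 + 47 = 81
  {F4, A6} + {X8, W6, J6}: 18 + 37 = 55
  … (15 splits in total)
Best: vehicle 1 DC → F4 → A6 → DC = 18; vehicle 2 DC → W6 → X8 → J6 → DC = 37; combined 55.

55 min — the smallest possible combined total.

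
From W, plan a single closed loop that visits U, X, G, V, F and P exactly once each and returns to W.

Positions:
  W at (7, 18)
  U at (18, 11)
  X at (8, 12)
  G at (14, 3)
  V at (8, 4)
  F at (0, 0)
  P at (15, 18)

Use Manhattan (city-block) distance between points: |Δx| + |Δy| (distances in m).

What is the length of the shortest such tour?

There are 360 distinct closed tours to check (reversals are equivalent).
W - U - X - G - V - F - P - W: 18+11+15+7+12+33+8 = 104
W - U - X - G - V - P - F - W: 18+11+15+7+21+33+25 = 130
W - U - X - G - F - V - P - W: 18+11+15+17+12+21+8 = 102
W - U - X - G - F - P - V - W: 18+11+15+17+33+21+15 = 130
W - U - X - G - P - V - F - W: 18+11+15+16+21+12+25 = 118
W - U - X - G - P - F - V - W: 18+11+15+16+33+12+15 = 120
W - U - X - V - G - F - P - W: 18+11+8+7+17+33+8 = 102
W - U - X - V - G - P - F - W: 18+11+8+7+16+33+25 = 118
… (352 more)
W - X - V - F - G - U - P - W: 7+8+12+17+12+10+8 = 74  ← best
The minimum is 74.
One optimal route: W → X → V → F → G → U → P → W (or its reverse).

Shortest round trip = 74 m.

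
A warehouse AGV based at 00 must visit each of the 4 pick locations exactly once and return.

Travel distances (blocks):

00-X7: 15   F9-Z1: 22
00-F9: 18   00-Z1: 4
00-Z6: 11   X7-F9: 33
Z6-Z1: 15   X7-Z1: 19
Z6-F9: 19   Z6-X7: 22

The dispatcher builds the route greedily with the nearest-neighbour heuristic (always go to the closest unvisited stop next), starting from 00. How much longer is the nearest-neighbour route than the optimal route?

Excess over optimum: 4 blocks.

00: Z1=4, Z6=11, X7=15, F9=18 ⇒ Z1
Z1: Z6=15, X7=19, F9=22 ⇒ Z6
Z6: F9=19, X7=22 ⇒ F9
F9: X7=33 ⇒ X7
NN route 00 → Z1 → Z6 → F9 → X7 → 00 costs 86.
Optimal: 00 → X7 → Z6 → F9 → Z1 → 00 costs 82 (by enumerating all 12 distinct tours).
Excess = 86 − 82 = 4.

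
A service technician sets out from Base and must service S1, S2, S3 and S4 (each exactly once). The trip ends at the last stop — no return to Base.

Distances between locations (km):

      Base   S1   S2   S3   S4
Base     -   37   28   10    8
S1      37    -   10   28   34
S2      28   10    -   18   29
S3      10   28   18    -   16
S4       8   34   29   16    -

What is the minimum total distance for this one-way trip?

There are 4! = 24 possible orderings.
Base→S1→S2→S3→S4: 37+10+18+16 = 81
Base→S1→S2→S4→S3: 37+10+29+16 = 92
Base→S1→S3→S2→S4: 37+28+18+29 = 112
Base→S1→S3→S4→S2: 37+28+16+29 = 110
Base→S1→S4→S2→S3: 37+34+29+18 = 118
Base→S1→S4→S3→S2: 37+34+16+18 = 105
Base→S2→S1→S3→S4: 28+10+28+16 = 82
Base→S2→S1→S4→S3: 28+10+34+16 = 88
Base→S2→S3→S1→S4: 28+18+28+34 = 108
Base→S2→S3→S4→S1: 28+18+16+34 = 96
Base→S2→S4→S1→S3: 28+29+34+28 = 119
Base→S2→S4→S3→S1: 28+29+16+28 = 101
Base→S3→S1→S2→S4: 10+28+10+29 = 77
Base→S3→S1→S4→S2: 10+28+34+29 = 101
… (10 more)
Base→S4→S3→S2→S1: 8+16+18+10 = 52  ← best
The minimum is 52.
One shortest path: Base → S4 → S3 → S2 → S1.

52 km — the minimum one-way total.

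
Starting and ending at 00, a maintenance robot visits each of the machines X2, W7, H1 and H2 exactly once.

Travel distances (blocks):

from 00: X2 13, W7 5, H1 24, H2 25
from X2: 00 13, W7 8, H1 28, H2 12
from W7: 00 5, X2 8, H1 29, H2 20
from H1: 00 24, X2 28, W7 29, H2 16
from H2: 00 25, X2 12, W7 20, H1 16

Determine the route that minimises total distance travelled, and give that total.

With 4 stops there are 4!/2 = 12 distinct round trips (a route and its reverse cost the same).
00 → X2 → W7 → H1 → H2 → 00: 13+8+29+16+25 = 91
00 → X2 → W7 → H2 → H1 → 00: 13+8+20+16+24 = 81
00 → X2 → H1 → W7 → H2 → 00: 13+28+29+20+25 = 115
00 → X2 → H1 → H2 → W7 → 00: 13+28+16+20+5 = 82
00 → X2 → H2 → W7 → H1 → 00: 13+12+20+29+24 = 98
00 → X2 → H2 → H1 → W7 → 00: 13+12+16+29+5 = 75
00 → W7 → X2 → H1 → H2 → 00: 5+8+28+16+25 = 82
00 → W7 → X2 → H2 → H1 → 00: 5+8+12+16+24 = 65
00 → W7 → H1 → X2 → H2 → 00: 5+29+28+12+25 = 99
00 → W7 → H2 → X2 → H1 → 00: 5+20+12+28+24 = 89
00 → H1 → X2 → W7 → H2 → 00: 24+28+8+20+25 = 105
00 → H1 → W7 → X2 → H2 → 00: 24+29+8+12+25 = 98
The minimum is 65.
One optimal route: 00 → W7 → X2 → H2 → H1 → 00 (or its reverse).

Minimum total distance: 65 blocks.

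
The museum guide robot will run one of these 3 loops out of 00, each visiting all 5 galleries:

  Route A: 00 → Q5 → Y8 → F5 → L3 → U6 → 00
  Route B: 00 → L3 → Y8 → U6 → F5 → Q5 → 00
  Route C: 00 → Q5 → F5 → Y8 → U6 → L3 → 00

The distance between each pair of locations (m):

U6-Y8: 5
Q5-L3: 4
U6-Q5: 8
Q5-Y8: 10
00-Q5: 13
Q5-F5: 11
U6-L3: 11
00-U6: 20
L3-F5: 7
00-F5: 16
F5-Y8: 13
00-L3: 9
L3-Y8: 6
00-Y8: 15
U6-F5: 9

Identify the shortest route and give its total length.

53 m — Route B is the shortest.

Route A: 13 + 10 + 13 + 7 + 11 + 20 = 74
Route B: 9 + 6 + 5 + 9 + 11 + 13 = 53
Route C: 13 + 11 + 13 + 5 + 11 + 9 = 62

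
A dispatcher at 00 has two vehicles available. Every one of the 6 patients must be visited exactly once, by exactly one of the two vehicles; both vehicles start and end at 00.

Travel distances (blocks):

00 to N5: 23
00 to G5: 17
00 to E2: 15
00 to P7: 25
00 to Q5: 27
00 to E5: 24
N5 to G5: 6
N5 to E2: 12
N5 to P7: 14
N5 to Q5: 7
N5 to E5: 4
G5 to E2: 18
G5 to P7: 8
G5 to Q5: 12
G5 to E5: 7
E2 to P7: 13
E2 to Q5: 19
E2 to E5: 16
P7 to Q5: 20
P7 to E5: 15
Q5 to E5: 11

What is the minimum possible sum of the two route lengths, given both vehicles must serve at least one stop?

108 blocks — the smallest possible combined total.

Try each way of splitting the stops between the two vehicles (each non-empty) and, for each split, find the best tour for each vehicle:
  {N5} + {G5, E2, P7, Q5, E5}: 46 + 81 = 127
  {G5} + {N5, E2, P7, Q5, E5}: 34 + 81 = 115
  {N5, G5} + {E2, P7, Q5, E5}: 46 + 81 = 127
  {E2} + {N5, G5, P7, Q5, E5}: 30 + 78 = 108
  {N5, E2} + {G5, P7, Q5, E5}: 50 + 78 = 128
  {G5, E2} + {N5, P7, Q5, E5}: 50 + 78 = 128
  … (31 splits in total)
Best: vehicle 1 00 → E2 → 00 = 30; vehicle 2 00 → G5 → P7 → E5 → N5 → Q5 → 00 = 78; combined 108.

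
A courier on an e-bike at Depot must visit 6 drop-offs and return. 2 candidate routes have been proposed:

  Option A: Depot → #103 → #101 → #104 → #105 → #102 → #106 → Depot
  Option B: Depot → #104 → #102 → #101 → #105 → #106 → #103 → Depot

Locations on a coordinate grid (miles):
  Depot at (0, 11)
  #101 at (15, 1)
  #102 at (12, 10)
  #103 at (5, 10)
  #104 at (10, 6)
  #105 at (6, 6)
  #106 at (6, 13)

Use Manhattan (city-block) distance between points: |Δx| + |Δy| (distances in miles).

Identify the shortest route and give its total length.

Option A: 6 + 19 + 10 + 4 + 10 + 9 + 8 = 66
Option B: 15 + 6 + 12 + 14 + 7 + 4 + 6 = 64

Shortest is Option B, total 64 miles.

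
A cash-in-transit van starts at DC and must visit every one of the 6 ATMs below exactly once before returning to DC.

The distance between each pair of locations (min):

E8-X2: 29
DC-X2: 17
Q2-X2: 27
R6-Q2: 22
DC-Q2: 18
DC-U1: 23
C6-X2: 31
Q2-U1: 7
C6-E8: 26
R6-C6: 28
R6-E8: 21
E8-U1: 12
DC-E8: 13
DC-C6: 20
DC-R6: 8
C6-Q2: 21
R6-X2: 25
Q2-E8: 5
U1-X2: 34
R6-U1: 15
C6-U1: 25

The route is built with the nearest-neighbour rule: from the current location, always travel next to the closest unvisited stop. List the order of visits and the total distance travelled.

At DC the remaining stops are R6 8, E8 13, X2 17, Q2 18, C6 20, U1 23; go to R6.
At R6 the remaining stops are U1 15, E8 21, Q2 22, X2 25, C6 28; go to U1.
At U1 the remaining stops are Q2 7, E8 12, C6 25, X2 34; go to Q2.
At Q2 the remaining stops are E8 5, C6 21, X2 27; go to E8.
At E8 the remaining stops are C6 26, X2 29; go to C6.
At C6 the remaining stops are X2 31; go to X2.
Return X2→DC: 17.
Total = 8 + 15 + 7 + 5 + 26 + 31 + 17 = 109.

Nearest-neighbour total = 109 min; route DC → R6 → U1 → Q2 → E8 → C6 → X2 → DC.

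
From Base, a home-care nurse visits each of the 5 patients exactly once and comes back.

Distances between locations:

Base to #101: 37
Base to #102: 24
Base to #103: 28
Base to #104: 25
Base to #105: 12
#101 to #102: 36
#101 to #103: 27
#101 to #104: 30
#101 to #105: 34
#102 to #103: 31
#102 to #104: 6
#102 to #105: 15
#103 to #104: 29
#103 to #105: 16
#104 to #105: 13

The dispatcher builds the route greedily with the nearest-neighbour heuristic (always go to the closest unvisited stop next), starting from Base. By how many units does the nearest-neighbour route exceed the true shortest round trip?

From Base: #105=12, #102=24, #104=25, #103=28, #101=37 → choose #105 (12).
From #105: #104=13, #102=15, #103=16, #101=34 → choose #104 (13).
From #104: #102=6, #103=29, #101=30 → choose #102 (6).
From #102: #103=31, #101=36 → choose #103 (31).
From #103: #101=27 → choose #101 (27).
NN route Base → #105 → #104 → #102 → #103 → #101 → Base costs 126.
Optimal: Base → #102 → #104 → #101 → #103 → #105 → Base costs 115 (by enumerating all 60 distinct tours).
Excess = 126 − 115 = 11.

11 longer than the optimal tour.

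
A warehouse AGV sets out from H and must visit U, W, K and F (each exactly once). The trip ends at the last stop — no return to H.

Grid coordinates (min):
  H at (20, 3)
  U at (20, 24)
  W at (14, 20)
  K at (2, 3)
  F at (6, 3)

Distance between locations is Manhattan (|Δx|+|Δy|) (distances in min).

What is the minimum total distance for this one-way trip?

Minimum one-way distance = 57 min.

There are 4! = 24 possible orderings.
H→U→W→K→F: 21+10+29+4 = 64
H→U→W→F→K: 21+10+25+4 = 60
H→U→K→W→F: 21+39+29+25 = 114
H→U→K→F→W: 21+39+4+25 = 89
H→U→F→W→K: 21+35+25+29 = 110
H→U→F→K→W: 21+35+4+29 = 89
H→W→U→K→F: 23+10+39+4 = 76
H→W→U→F→K: 23+10+35+4 = 72
H→W→K→U→F: 23+29+39+35 = 126
H→W→K→F→U: 23+29+4+35 = 91
H→W→F→U→K: 23+25+35+39 = 122
H→W→F→K→U: 23+25+4+39 = 91
H→K→U→W→F: 18+39+10+25 = 92
H→K→U→F→W: 18+39+35+25 = 117
… (10 more)
H→K→F→W→U: 18+4+25+10 = 57  ← best
The minimum is 57.
One shortest path: H → K → F → W → U.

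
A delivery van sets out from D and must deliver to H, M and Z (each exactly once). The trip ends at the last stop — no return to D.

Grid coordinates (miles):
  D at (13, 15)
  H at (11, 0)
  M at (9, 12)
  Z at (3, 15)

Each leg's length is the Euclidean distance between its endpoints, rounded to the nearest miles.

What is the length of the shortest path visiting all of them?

There are 3! = 6 possible orderings.
D → H → M → Z: 15+12+7 = 34
D → H → Z → M: 15+17+7 = 39
D → M → H → Z: 5+12+17 = 34
D → M → Z → H: 5+7+17 = 29
D → Z → H → M: 10+17+12 = 39
D → Z → M → H: 10+7+12 = 29
The minimum is 29.
One shortest path: D → M → Z → H.

Minimum one-way distance = 29 miles.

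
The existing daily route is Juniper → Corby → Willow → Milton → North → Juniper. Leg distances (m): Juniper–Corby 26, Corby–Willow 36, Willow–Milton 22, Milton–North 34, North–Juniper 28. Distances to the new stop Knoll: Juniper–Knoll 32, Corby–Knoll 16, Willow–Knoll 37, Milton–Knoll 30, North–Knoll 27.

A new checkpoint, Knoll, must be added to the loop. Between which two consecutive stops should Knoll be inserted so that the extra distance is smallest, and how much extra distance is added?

Adding 17 m by placing Knoll on the Corby–Willow leg.

Insertion cost between consecutive stops i–j is d(i,Knoll) + d(Knoll,j) − d(i,j):
  between Juniper and Corby: 32 + 16 − 26 = 22
  between Corby and Willow: 16 + 37 − 36 = 17
  between Willow and Milton: 37 + 30 − 22 = 45
  between Milton and North: 30 + 27 − 34 = 23
  between North and Juniper: 27 + 32 − 28 = 31
Cheapest insertion is between Corby and Willow, adding 17.
New total = 146 + 17 = 163.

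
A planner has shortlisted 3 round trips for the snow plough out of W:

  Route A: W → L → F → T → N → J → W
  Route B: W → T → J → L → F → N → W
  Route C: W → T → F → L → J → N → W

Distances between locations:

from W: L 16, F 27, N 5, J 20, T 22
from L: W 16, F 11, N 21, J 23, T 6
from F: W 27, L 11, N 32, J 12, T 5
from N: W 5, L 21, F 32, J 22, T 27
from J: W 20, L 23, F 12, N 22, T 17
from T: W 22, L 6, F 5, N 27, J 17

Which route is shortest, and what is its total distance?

Shortest is Route C, total 88.

Route A: 16 + 11 + 5 + 27 + 22 + 20 = 101
Route B: 22 + 17 + 23 + 11 + 32 + 5 = 110
Route C: 22 + 5 + 11 + 23 + 22 + 5 = 88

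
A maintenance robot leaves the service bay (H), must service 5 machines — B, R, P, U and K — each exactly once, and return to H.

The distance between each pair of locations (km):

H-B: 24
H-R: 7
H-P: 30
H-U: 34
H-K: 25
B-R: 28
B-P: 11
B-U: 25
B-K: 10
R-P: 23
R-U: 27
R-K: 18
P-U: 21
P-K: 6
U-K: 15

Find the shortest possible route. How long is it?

There are 60 distinct closed tours to check (reversals are equivalent).
H → B → R → P → U → K → H: 24+28+23+21+15+25 = 136
H → B → R → P → K → U → H: 24+28+23+6+15+34 = 130
H → B → R → U → P → K → H: 24+28+27+21+6+25 = 131
H → B → R → U → K → P → H: 24+28+27+15+6+30 = 130
H → B → R → K → P → U → H: 24+28+18+6+21+34 = 131
H → B → R → K → U → P → H: 24+28+18+15+21+30 = 136
H → B → P → R → U → K → H: 24+11+23+27+15+25 = 125
H → B → P → R → K → U → H: 24+11+23+18+15+34 = 125
H → B → P → U → R → K → H: 24+11+21+27+18+25 = 126
H → B → P → U → K → R → H: 24+11+21+15+18+7 = 96
H → B → P → K → R → U → H: 24+11+6+18+27+34 = 120
H → B → P → K → U → R → H: 24+11+6+15+27+7 = 90
H → B → U → R → P → K → H: 24+25+27+23+6+25 = 130
H → B → U → R → K → P → H: 24+25+27+18+6+30 = 130
… (46 more)
The minimum is 90.
One optimal route: H → B → P → K → U → R → H (or its reverse).

Shortest round trip = 90 km.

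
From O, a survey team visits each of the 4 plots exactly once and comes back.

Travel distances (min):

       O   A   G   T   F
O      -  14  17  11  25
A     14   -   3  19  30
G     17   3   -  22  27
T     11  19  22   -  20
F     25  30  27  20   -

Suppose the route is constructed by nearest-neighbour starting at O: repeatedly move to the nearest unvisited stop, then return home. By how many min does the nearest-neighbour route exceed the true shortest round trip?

O: T=11, A=14, G=17, F=25 ⇒ T
T: A=19, F=20, G=22 ⇒ A
A: G=3, F=30 ⇒ G
G: F=27 ⇒ F
NN route O → T → A → G → F → O costs 85.
Optimal: O → A → G → F → T → O costs 75 (by enumerating all 12 distinct tours).
Excess = 85 − 75 = 10.

The nearest-neighbour route is 10 min longer than optimal.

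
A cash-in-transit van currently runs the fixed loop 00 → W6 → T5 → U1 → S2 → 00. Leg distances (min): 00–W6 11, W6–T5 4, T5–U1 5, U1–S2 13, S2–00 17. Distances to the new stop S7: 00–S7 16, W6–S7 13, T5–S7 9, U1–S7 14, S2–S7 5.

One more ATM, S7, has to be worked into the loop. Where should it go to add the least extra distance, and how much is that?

Minimum extra distance: 4 min, inserting S7 between S2 and 00.

Insertion cost between consecutive stops i–j is d(i,S7) + d(S7,j) − d(i,j):
  between 00 and W6: 16 + 13 − 11 = 18
  between W6 and T5: 13 + 9 − 4 = 18
  between T5 and U1: 9 + 14 − 5 = 18
  between U1 and S2: 14 + 5 − 13 = 6
  between S2 and 00: 5 + 16 − 17 = 4
Cheapest insertion is between S2 and 00, adding 4.
New total = 50 + 4 = 54.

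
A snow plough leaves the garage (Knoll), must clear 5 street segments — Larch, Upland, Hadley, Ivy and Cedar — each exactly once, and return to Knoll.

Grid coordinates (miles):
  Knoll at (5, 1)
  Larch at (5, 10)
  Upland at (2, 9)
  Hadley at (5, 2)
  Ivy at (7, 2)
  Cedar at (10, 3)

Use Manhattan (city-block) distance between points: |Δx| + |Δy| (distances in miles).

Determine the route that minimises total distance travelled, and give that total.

Knoll→Larch→Upland→Hadley→Ivy→Cedar→Knoll: 9+4+10+2+4+7 = 36
Knoll→Larch→Upland→Hadley→Cedar→Ivy→Knoll: 9+4+10+6+4+3 = 36
Knoll→Larch→Upland→Ivy→Hadley→Cedar→Knoll: 9+4+12+2+6+7 = 40
Knoll→Larch→Upland→Ivy→Cedar→Hadley→Knoll: 9+4+12+4+6+1 = 36
Knoll→Larch→Upland→Cedar→Hadley→Ivy→Knoll: 9+4+14+6+2+3 = 38
Knoll→Larch→Upland→Cedar→Ivy→Hadley→Knoll: 9+4+14+4+2+1 = 34
Knoll→Larch→Hadley→Upland→Ivy→Cedar→Knoll: 9+8+10+12+4+7 = 50
Knoll→Larch→Hadley→Upland→Cedar→Ivy→Knoll: 9+8+10+14+4+3 = 48
Knoll→Larch→Hadley→Ivy→Upland→Cedar→Knoll: 9+8+2+12+14+7 = 52
Knoll→Larch→Hadley→Ivy→Cedar→Upland→Knoll: 9+8+2+4+14+11 = 48
Knoll→Larch→Hadley→Cedar→Upland→Ivy→Knoll: 9+8+6+14+12+3 = 52
Knoll→Larch→Hadley→Cedar→Ivy→Upland→Knoll: 9+8+6+4+12+11 = 50
Knoll→Larch→Ivy→Upland→Hadley→Cedar→Knoll: 9+10+12+10+6+7 = 54
Knoll→Larch→Ivy→Upland→Cedar→Hadley→Knoll: 9+10+12+14+6+1 = 52
… (46 more)
The minimum is 34.
One optimal route: Knoll → Larch → Upland → Cedar → Ivy → Hadley → Knoll (or its reverse).

Minimum total distance: 34 miles.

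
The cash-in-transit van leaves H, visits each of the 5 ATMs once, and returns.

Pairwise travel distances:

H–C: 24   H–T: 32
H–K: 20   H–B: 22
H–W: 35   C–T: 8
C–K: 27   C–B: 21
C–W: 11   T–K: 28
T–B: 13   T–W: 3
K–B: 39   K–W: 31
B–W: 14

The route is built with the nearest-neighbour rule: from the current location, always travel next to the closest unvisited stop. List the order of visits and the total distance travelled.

Total distance 94 via the nearest-neighbour route H → K → C → T → W → B → H.

At H the remaining stops are K 20, B 22, C 24, T 32, W 35; go to K.
At K the remaining stops are C 27, T 28, W 31, B 39; go to C.
At C the remaining stops are T 8, W 11, B 21; go to T.
At T the remaining stops are W 3, B 13; go to W.
At W the remaining stops are B 14; go to B.
Return B→H: 22.
Total = 20 + 27 + 8 + 3 + 14 + 22 = 94.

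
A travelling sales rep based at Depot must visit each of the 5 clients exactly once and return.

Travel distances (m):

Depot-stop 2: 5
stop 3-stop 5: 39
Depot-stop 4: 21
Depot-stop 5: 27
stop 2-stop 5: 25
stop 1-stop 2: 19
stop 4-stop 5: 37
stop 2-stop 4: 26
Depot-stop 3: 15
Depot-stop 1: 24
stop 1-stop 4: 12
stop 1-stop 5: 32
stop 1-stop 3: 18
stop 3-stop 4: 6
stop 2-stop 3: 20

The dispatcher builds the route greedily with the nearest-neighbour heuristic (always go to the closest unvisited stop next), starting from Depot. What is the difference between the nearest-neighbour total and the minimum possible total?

From Depot: stop 2=5, stop 3=15, stop 4=21, stop 1=24, stop 5=27 → choose stop 2 (5).
From stop 2: stop 1=19, stop 3=20, stop 5=25, stop 4=26 → choose stop 1 (19).
From stop 1: stop 4=12, stop 3=18, stop 5=32 → choose stop 4 (12).
From stop 4: stop 3=6, stop 5=37 → choose stop 3 (6).
From stop 3: stop 5=39 → choose stop 5 (39).
NN route Depot → stop 2 → stop 1 → stop 4 → stop 3 → stop 5 → Depot costs 108.
Optimal: Depot → stop 2 → stop 5 → stop 1 → stop 4 → stop 3 → Depot costs 95 (by enumerating all 60 distinct tours).
Excess = 108 − 95 = 13.

13 m longer than the optimal tour.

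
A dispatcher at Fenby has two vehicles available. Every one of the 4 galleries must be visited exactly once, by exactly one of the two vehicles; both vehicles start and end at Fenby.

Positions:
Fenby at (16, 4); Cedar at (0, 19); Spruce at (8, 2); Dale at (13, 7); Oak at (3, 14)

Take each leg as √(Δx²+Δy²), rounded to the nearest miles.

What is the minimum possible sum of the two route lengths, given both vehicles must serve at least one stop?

57 miles — the smallest possible combined total.

There are 2^3 − 1 = 7 ways to divide the 4 stops into two non-empty groups. For each, the best each vehicle can do is its own shortest tour through its group:
  {Cedar} + {Spruce, Dale, Oak}: 44 + 37 = 81
  {Spruce} + {Cedar, Dale, Oak}: 16 + 44 = 60
  {Cedar, Spruce} + {Dale, Oak}: 49 + 32 = 81
  {Dale} + {Cedar, Spruce, Oak}: 8 + 49 = 57
  {Cedar, Dale} + {Spruce, Oak}: 44 + 37 = 81
  {Spruce, Dale} + {Cedar, Oak}: 19 + 44 = 63
  … (7 splits in total)
Best: vehicle 1 Fenby → Dale → Fenby = 8; vehicle 2 Fenby → Cedar → Oak → Spruce → Fenby = 49; combined 57.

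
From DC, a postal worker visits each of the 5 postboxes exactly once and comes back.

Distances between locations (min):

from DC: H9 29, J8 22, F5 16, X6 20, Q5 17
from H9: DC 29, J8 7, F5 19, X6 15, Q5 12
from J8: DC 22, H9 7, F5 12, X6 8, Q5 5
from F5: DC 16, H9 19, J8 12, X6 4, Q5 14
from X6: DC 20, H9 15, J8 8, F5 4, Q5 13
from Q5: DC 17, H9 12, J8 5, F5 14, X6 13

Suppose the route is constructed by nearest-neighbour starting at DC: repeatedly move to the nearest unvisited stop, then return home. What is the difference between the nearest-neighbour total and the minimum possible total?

DC: F5=16, Q5=17, X6=20, J8=22, H9=29 ⇒ F5
F5: X6=4, J8=12, Q5=14, H9=19 ⇒ X6
X6: J8=8, Q5=13, H9=15 ⇒ J8
J8: Q5=5, H9=7 ⇒ Q5
Q5: H9=12 ⇒ H9
NN route DC → F5 → X6 → J8 → Q5 → H9 → DC costs 74.
Optimal: DC → F5 → X6 → H9 → J8 → Q5 → DC costs 64 (by enumerating all 60 distinct tours).
Excess = 74 − 64 = 10.

10 min longer than the optimal tour.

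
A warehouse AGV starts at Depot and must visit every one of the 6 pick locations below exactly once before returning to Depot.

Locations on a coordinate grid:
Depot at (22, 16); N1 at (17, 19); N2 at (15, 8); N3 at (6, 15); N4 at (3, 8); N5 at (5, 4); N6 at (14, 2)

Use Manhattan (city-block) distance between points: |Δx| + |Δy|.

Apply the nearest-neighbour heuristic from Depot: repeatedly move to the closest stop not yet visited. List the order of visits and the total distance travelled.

Nearest-neighbour total = 72; route Depot → N1 → N2 → N6 → N5 → N4 → N3 → Depot.

Depot → [N1:8 / N2:15 / N3:17 / N6:22 / N4:27 / N5:29] → N1 (8)
N1 → [N2:13 / N3:15 / N6:20 / N4:25 / N5:27] → N2 (13)
N2 → [N6:7 / N4:12 / N5:14 / N3:16] → N6 (7)
N6 → [N5:11 / N4:17 / N3:21] → N5 (11)
N5 → [N4:6 / N3:12] → N4 (6)
N4 → [N3:10] → N3 (10)
Return N3→Depot: 17.
Total = 8 + 13 + 7 + 11 + 6 + 10 + 17 = 72.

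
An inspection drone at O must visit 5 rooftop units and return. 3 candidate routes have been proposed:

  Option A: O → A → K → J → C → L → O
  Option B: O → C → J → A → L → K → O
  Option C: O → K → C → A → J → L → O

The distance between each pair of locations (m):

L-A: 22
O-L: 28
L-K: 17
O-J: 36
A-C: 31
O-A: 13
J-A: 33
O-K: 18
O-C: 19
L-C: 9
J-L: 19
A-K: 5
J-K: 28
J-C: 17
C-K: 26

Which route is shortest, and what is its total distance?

Shortest is Option A, total 100 m.

Option A: 13 + 5 + 28 + 17 + 9 + 28 = 100
Option B: 19 + 17 + 33 + 22 + 17 + 18 = 126
Option C: 18 + 26 + 31 + 33 + 19 + 28 = 155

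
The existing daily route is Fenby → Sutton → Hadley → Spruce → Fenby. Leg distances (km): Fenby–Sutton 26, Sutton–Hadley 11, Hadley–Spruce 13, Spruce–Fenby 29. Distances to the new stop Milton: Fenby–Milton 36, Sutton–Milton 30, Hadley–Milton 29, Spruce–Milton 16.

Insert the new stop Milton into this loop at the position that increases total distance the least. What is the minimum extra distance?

Adding 23 km by placing Milton on the Spruce–Fenby leg.

Insertion cost between consecutive stops i–j is d(i,Milton) + d(Milton,j) − d(i,j):
  between Fenby and Sutton: 36 + 30 − 26 = 40
  between Sutton and Hadley: 30 + 29 − 11 = 48
  between Hadley and Spruce: 29 + 16 − 13 = 32
  between Spruce and Fenby: 16 + 36 − 29 = 23
Cheapest insertion is between Spruce and Fenby, adding 23.
New total = 79 + 23 = 102.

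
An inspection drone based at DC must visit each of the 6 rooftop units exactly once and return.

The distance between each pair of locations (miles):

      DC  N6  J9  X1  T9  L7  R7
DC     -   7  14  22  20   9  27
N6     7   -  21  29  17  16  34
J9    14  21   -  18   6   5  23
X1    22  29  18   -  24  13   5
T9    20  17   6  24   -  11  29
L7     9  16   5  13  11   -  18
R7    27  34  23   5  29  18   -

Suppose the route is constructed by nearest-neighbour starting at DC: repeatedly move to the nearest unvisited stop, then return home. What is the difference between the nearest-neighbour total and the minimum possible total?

DC: N6=7, L7=9, J9=14, T9=20, X1=22, R7=27 ⇒ N6
N6: L7=16, T9=17, J9=21, X1=29, R7=34 ⇒ L7
L7: J9=5, T9=11, X1=13, R7=18 ⇒ J9
J9: T9=6, X1=18, R7=23 ⇒ T9
T9: X1=24, R7=29 ⇒ X1
X1: R7=5 ⇒ R7
NN route DC → N6 → L7 → J9 → T9 → X1 → R7 → DC costs 90.
Optimal: DC → N6 → T9 → J9 → X1 → R7 → L7 → DC costs 80 (by enumerating all 360 distinct tours).
Excess = 90 − 80 = 10.

10 miles longer than the optimal tour.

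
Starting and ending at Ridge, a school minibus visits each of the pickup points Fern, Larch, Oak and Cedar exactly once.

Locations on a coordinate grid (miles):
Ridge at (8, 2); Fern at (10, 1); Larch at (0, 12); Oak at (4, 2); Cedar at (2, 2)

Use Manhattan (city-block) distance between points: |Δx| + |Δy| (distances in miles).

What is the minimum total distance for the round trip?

Ridge → Fern → Larch → Oak → Cedar → Ridge: 3+21+14+2+6 = 46
Ridge → Fern → Larch → Cedar → Oak → Ridge: 3+21+12+2+4 = 42
Ridge → Fern → Oak → Larch → Cedar → Ridge: 3+7+14+12+6 = 42
Ridge → Fern → Oak → Cedar → Larch → Ridge: 3+7+2+12+18 = 42
Ridge → Fern → Cedar → Larch → Oak → Ridge: 3+9+12+14+4 = 42
Ridge → Fern → Cedar → Oak → Larch → Ridge: 3+9+2+14+18 = 46
Ridge → Larch → Fern → Oak → Cedar → Ridge: 18+21+7+2+6 = 54
Ridge → Larch → Fern → Cedar → Oak → Ridge: 18+21+9+2+4 = 54
Ridge → Larch → Oak → Fern → Cedar → Ridge: 18+14+7+9+6 = 54
Ridge → Larch → Cedar → Fern → Oak → Ridge: 18+12+9+7+4 = 50
Ridge → Oak → Fern → Larch → Cedar → Ridge: 4+7+21+12+6 = 50
Ridge → Oak → Larch → Fern → Cedar → Ridge: 4+14+21+9+6 = 54
The minimum is 42.
One optimal route: Ridge → Fern → Larch → Cedar → Oak → Ridge (or its reverse).

42 miles — the shortest possible round trip.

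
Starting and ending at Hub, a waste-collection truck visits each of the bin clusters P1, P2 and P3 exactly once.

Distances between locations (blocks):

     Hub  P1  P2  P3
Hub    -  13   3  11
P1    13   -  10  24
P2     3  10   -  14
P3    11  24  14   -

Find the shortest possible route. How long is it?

48 blocks — the shortest possible round trip.

Hub-P1-P2-P3-Hub: 13+10+14+11 = 48
Hub-P1-P3-P2-Hub: 13+24+14+3 = 54
Hub-P2-P1-P3-Hub: 3+10+24+11 = 48
The minimum is 48.
One optimal route: Hub → P1 → P2 → P3 → Hub (or its reverse).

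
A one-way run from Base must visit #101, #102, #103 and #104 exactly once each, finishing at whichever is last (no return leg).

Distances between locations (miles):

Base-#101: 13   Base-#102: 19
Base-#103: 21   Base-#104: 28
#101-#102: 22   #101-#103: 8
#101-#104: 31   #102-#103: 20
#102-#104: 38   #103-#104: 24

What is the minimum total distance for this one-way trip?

There are 4! = 24 possible orderings.
Base→#101→#102→#103→#104: 13+22+20+24 = 79
Base→#101→#102→#104→#103: 13+22+38+24 = 97
Base→#101→#103→#102→#104: 13+8+20+38 = 79
Base→#101→#103→#104→#102: 13+8+24+38 = 83
Base→#101→#104→#102→#103: 13+31+38+20 = 102
Base→#101→#104→#103→#102: 13+31+24+20 = 88
Base→#102→#101→#103→#104: 19+22+8+24 = 73
Base→#102→#101→#104→#103: 19+22+31+24 = 96
Base→#102→#103→#101→#104: 19+20+8+31 = 78
Base→#102→#103→#104→#101: 19+20+24+31 = 94
Base→#102→#104→#101→#103: 19+38+31+8 = 96
Base→#102→#104→#103→#101: 19+38+24+8 = 89
Base→#103→#101→#102→#104: 21+8+22+38 = 89
Base→#103→#101→#104→#102: 21+8+31+38 = 98
… (10 more)
The minimum is 73.
One shortest path: Base → #102 → #101 → #103 → #104.

73 miles — the minimum one-way total.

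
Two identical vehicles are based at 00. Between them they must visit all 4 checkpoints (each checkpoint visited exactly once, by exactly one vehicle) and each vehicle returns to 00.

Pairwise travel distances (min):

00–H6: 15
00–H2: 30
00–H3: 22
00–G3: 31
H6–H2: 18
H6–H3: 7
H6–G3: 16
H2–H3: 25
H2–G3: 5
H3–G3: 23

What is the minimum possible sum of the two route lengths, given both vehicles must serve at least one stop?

Try each way of splitting the stops between the two vehicles (each non-empty) and, for each split, find the best tour for each vehicle:
  {H6} + {H2, H3, G3}: 30 + 80 = 110
  {H2} + {H6, H3, G3}: 60 + 76 = 136
  {H6, H2} + {H3, G3}: 63 + 76 = 139
  {H3} + {H6, H2, G3}: 44 + 66 = 110
  {H6, H3} + {H2, G3}: 44 + 66 = 110
  {H2, H3} + {H6, G3}: 77 + 62 = 139
  … (7 splits in total)
Best: vehicle 1 00 → H6 → 00 = 30; vehicle 2 00 → H2 → G3 → H3 → 00 = 80; combined 110.

110 min — the smallest possible combined total.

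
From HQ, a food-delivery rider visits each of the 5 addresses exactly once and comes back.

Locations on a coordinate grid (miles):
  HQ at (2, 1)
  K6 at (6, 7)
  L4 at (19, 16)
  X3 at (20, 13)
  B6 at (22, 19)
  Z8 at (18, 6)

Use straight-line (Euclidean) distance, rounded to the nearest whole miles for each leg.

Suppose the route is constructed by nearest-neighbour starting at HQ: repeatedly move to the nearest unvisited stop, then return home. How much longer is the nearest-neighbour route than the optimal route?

From HQ: K6=7, Z8=17, X3=22, L4=23, B6=27 → choose K6 (7).
From K6: Z8=12, X3=15, L4=16, B6=20 → choose Z8 (12).
From Z8: X3=7, L4=10, B6=14 → choose X3 (7).
From X3: L4=3, B6=6 → choose L4 (3).
From L4: B6=4 → choose B6 (4).
NN route HQ → K6 → Z8 → X3 → L4 → B6 → HQ costs 60.
Optimal: HQ → K6 → L4 → B6 → X3 → Z8 → HQ costs 57 (by enumerating all 60 distinct tours).
Excess = 60 − 57 = 3.

3 miles longer than the optimal tour.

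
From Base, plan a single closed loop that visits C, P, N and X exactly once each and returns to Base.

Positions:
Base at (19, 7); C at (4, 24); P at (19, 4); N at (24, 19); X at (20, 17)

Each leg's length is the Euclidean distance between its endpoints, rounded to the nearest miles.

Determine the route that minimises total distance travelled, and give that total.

Shortest round trip = 62 miles.

Base → C → P → N → X → Base: 23+25+16+4+10 = 78
Base → C → P → X → N → Base: 23+25+13+4+13 = 78
Base → C → N → P → X → Base: 23+21+16+13+10 = 83
Base → C → N → X → P → Base: 23+21+4+13+3 = 64
Base → C → X → P → N → Base: 23+17+13+16+13 = 82
Base → C → X → N → P → Base: 23+17+4+16+3 = 63
Base → P → C → N → X → Base: 3+25+21+4+10 = 63
Base → P → C → X → N → Base: 3+25+17+4+13 = 62
Base → P → N → C → X → Base: 3+16+21+17+10 = 67
Base → P → X → C → N → Base: 3+13+17+21+13 = 67
Base → N → C → P → X → Base: 13+21+25+13+10 = 82
Base → N → P → C → X → Base: 13+16+25+17+10 = 81
The minimum is 62.
One optimal route: Base → P → C → X → N → Base (or its reverse).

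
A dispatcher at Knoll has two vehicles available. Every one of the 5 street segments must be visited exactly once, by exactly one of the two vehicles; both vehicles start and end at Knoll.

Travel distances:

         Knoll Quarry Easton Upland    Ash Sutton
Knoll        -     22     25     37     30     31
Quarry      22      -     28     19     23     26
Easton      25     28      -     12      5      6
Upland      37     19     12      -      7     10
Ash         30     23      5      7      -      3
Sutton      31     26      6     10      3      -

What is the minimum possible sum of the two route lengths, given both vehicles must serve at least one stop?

Minimum combined distance: 122.

Check every non-empty split of the stops between the two vehicles; for each half take its own optimal tour:
  {Quarry} + {Easton, Upland, Ash, Sutton}: 44 + 78 = 122
  {Easton} + {Quarry, Upland, Ash, Sutton}: 50 + 82 = 132
  {Quarry, Easton} + {Upland, Ash, Sutton}: 75 + 78 = 153
  {Upland} + {Quarry, Easton, Ash, Sutton}: 74 + 79 = 153
  {Quarry, Upland} + {Easton, Ash, Sutton}: 78 + 64 = 142
  {Easton, Upland} + {Quarry, Ash, Sutton}: 74 + 79 = 153
  … (15 splits in total)
Best: vehicle 1 Knoll → Quarry → Knoll = 44; vehicle 2 Knoll → Easton → Upland → Ash → Sutton → Knoll = 78; combined 122.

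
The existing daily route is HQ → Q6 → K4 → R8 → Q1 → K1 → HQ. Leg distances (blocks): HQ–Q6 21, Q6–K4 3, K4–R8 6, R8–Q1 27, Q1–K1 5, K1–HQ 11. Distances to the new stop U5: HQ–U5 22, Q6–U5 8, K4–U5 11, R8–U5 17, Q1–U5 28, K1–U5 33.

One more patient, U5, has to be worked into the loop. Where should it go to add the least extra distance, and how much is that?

Adding 9 blocks by placing U5 on the HQ–Q6 leg.

Insertion cost between consecutive stops i–j is d(i,U5) + d(U5,j) − d(i,j):
  between HQ and Q6: 22 + 8 − 21 = 9
  between Q6 and K4: 8 + 11 − 3 = 16
  between K4 and R8: 11 + 17 − 6 = 22
  between R8 and Q1: 17 + 28 − 27 = 18
  between Q1 and K1: 28 + 33 − 5 = 56
  between K1 and HQ: 33 + 22 − 11 = 44
Cheapest insertion is between HQ and Q6, adding 9.
New total = 73 + 9 = 82.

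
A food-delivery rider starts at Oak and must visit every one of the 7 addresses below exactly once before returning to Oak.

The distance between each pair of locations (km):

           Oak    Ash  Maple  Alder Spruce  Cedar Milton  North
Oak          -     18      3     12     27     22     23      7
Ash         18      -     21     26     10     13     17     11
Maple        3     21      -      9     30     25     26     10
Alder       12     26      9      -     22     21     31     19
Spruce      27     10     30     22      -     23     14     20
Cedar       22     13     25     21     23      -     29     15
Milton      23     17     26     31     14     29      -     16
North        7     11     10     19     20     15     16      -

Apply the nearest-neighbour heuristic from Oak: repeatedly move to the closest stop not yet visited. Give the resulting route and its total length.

117 km along Oak → Maple → Alder → North → Ash → Spruce → Milton → Cedar → Oak.

At Oak the remaining stops are Maple 3, North 7, Alder 12, Ash 18, Cedar 22, Milton 23, Spruce 27; go to Maple.
At Maple the remaining stops are Alder 9, North 10, Ash 21, Cedar 25, Milton 26, Spruce 30; go to Alder.
At Alder the remaining stops are North 19, Cedar 21, Spruce 22, Ash 26, Milton 31; go to North.
At North the remaining stops are Ash 11, Cedar 15, Milton 16, Spruce 20; go to Ash.
At Ash the remaining stops are Spruce 10, Cedar 13, Milton 17; go to Spruce.
At Spruce the remaining stops are Milton 14, Cedar 23; go to Milton.
At Milton the remaining stops are Cedar 29; go to Cedar.
Return Cedar→Oak: 22.
Total = 3 + 9 + 19 + 11 + 10 + 14 + 29 + 22 = 117.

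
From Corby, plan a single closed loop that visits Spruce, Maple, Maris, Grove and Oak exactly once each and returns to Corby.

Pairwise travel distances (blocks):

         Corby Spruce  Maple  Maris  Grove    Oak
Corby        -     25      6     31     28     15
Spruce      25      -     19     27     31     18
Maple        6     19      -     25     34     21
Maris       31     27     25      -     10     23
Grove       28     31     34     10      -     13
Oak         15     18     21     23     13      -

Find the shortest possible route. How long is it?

There are 60 distinct closed tours to check (reversals are equivalent).
Corby → Spruce → Maple → Maris → Grove → Oak → Corby: 25+19+25+10+13+15 = 107
Corby → Spruce → Maple → Maris → Oak → Grove → Corby: 25+19+25+23+13+28 = 133
Corby → Spruce → Maple → Grove → Maris → Oak → Corby: 25+19+34+10+23+15 = 126
Corby → Spruce → Maple → Grove → Oak → Maris → Corby: 25+19+34+13+23+31 = 145
Corby → Spruce → Maple → Oak → Maris → Grove → Corby: 25+19+21+23+10+28 = 126
Corby → Spruce → Maple → Oak → Grove → Maris → Corby: 25+19+21+13+10+31 = 119
Corby → Spruce → Maris → Maple → Grove → Oak → Corby: 25+27+25+34+13+15 = 139
Corby → Spruce → Maris → Maple → Oak → Grove → Corby: 25+27+25+21+13+28 = 139
Corby → Spruce → Maris → Grove → Maple → Oak → Corby: 25+27+10+34+21+15 = 132
Corby → Spruce → Maris → Grove → Oak → Maple → Corby: 25+27+10+13+21+6 = 102
Corby → Spruce → Maris → Oak → Maple → Grove → Corby: 25+27+23+21+34+28 = 158
Corby → Spruce → Maris → Oak → Grove → Maple → Corby: 25+27+23+13+34+6 = 128
Corby → Spruce → Grove → Maple → Maris → Oak → Corby: 25+31+34+25+23+15 = 153
Corby → Spruce → Grove → Maple → Oak → Maris → Corby: 25+31+34+21+23+31 = 165
… (46 more)
Corby → Maple → Spruce → Maris → Grove → Oak → Corby: 6+19+27+10+13+15 = 90  ← best
The minimum is 90.
One optimal route: Corby → Maple → Spruce → Maris → Grove → Oak → Corby (or its reverse).

Shortest round trip = 90 blocks.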